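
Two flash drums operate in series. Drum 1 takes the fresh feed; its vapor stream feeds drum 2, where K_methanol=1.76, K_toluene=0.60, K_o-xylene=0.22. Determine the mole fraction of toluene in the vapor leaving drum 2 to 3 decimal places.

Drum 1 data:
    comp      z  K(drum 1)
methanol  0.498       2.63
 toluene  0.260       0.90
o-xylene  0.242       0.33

y_toluene (drum 2) = 0.187

Drum 1:
Newton iteration, ψ₁⁰ = 0.5:
  ψ₁ = 0.500: g = 0.1761, g' = -0.650 → ψ₁ = 0.771
  ψ₁ = 0.771: g = -0.0037, g' = -0.727 → ψ₁ = 0.766
Converged at ψ₁ = 0.766.
Drum-1 compositions:
  methanol: x = 0.222, y = 0.583
  toluene: x = 0.282, y = 0.253
  o-xylene: x = 0.497, y = 0.164
Drum-2 feed = drum-1 vapor: z₂ = (0.5826, 0.2534, 0.1640).
Drum 2:
Rachford–Rice: g(ψ₂) = Σ zᵢ(Kᵢ−1)/(1+ψ₂(Kᵢ−1)) = 0.
g(0) = ΣzᵢKᵢ − 1 = 0.214 and g(1) = 1 − Σzᵢ/Kᵢ = -0.499, so a root lies in (0, 1).
Iterate (Newton) starting at ψ₂ = 0.5:
  ψ₂ = 0.500: g = -0.0155, g' = -0.508 → ψ₂ = 0.469
Converged at ψ₂ = 0.469.
  methanol: x = 0.430, y = 0.756
  toluene: x = 0.312, y = 0.187
  o-xylene: x = 0.259, y = 0.057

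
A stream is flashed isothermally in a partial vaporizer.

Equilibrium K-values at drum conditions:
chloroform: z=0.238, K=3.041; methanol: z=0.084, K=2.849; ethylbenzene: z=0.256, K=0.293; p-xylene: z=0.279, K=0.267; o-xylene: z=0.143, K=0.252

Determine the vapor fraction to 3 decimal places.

Material balance + equilibrium reduce to Σ zᵢ(Kᵢ−1)/(1+ψ(Kᵢ−1)) = 0.
Check two-phase: ΣzᵢKᵢ = 1.149 > 1 and Σzᵢ/Kᵢ = 2.594 > 1, so g(0) = 0.149 > 0 and g(1) = -1.594 < 0.
Iterate (Newton) starting at ψ = 0.5:
  ψ = 0.500: g = -0.4525, g' = -1.204 → ψ = 0.124
  ψ = 0.124: g = -0.0275, g' = -1.253 → ψ = 0.102
  ψ = 0.102: g = 0.0005, g' = -1.299 → ψ = 0.103
Converged at ψ = 0.103.

ψ = 0.103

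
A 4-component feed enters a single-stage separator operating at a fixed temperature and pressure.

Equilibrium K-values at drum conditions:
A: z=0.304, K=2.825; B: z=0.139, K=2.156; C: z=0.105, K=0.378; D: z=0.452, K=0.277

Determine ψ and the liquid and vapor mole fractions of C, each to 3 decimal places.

Material balance + equilibrium reduce to Σ zᵢ(Kᵢ−1)/(1+ψ(Kᵢ−1)) = 0.
Feasibility: ΣzᵢKᵢ = 1.323, Σzᵢ/Kᵢ = 2.082 — both > 1, two phases present.
Newton iteration, ψ⁰ = 0.68:
  ψ = 0.680: g = -0.4185, g' = -1.296 → ψ = 0.357
  ψ = 0.357: g = -0.0749, g' = -0.961 → ψ = 0.279
  ψ = 0.279: g = 0.0006, g' = -0.981 → ψ = 0.280
Converged at ψ = 0.280.
Compositions from xᵢ = zᵢ/(1+ψ(Kᵢ−1)), yᵢ = Kᵢxᵢ:
  A: x = 0.201, y = 0.569
  B: x = 0.105, y = 0.226
  C: x = 0.127, y = 0.048
  D: x = 0.567, y = 0.157

ψ = 0.280, x_C = 0.127, y_C = 0.048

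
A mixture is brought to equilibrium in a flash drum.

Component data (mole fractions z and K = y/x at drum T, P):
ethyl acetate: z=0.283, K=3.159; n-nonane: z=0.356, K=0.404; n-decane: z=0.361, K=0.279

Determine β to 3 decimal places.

β = 0.097

Let β = V/F and solve Σ zᵢ(Kᵢ−1)/(1+β(Kᵢ−1)) = 0.
g(0) = ΣzᵢKᵢ − 1 = 0.139 and g(1) = 1 − Σzᵢ/Kᵢ = -1.265, so a root lies in (0, 1).
Newton iteration, β⁰ = 0.5:
  β = 0.500: g = -0.4154, g' = -1.021 → β = 0.093
  β = 0.093: g = 0.0053, g' = -1.272 → β = 0.097
Converged at β = 0.097.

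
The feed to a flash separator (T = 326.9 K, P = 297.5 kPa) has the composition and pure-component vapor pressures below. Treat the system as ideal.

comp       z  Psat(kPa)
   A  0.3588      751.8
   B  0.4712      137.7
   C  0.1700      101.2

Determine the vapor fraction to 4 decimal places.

Raoult's law: Kᵢ = Pᵢˢᵃᵗ/P = Pᵢˢᵃᵗ/297.5.
  K_A = 751.8/297.5 = 2.527059, K_B = 137.7/297.5 = 0.462857, K_C = 101.2/297.5 = 0.340168
Material balance + equilibrium reduce to Σ zᵢ(Kᵢ−1)/(1+ψ(Kᵢ−1)) = 0.
Check two-phase: ΣzᵢKᵢ = 1.1826 > 1 and Σzᵢ/Kᵢ = 1.6598 > 1, so g(0) = 0.1826 > 0 and g(1) = -0.6598 < 0.
Iterate (Newton) starting at ψ = 0.5:
  ψ = 0.5000: g = -0.20275, g' = -0.6880 → ψ = 0.2053
  ψ = 0.2053: g = 0.00291, g' = -0.7557 → ψ = 0.2092
Converged at ψ = 0.2092.

ψ = 0.2092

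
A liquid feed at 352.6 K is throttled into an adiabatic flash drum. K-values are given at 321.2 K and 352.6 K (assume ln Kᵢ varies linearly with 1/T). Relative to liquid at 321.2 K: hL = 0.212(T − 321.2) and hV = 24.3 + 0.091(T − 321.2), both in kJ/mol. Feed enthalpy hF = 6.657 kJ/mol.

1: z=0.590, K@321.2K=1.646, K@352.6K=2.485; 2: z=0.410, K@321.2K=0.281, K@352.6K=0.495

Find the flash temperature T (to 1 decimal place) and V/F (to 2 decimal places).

Adiabatic flash: solve Rachford–Rice at each trial T, then check hF = ψ·hV(T) + (1−ψ)·hL(T).
  T = 321.2 K: K = (1.646, 0.281), RR gives ψ = 0.186, H_out = 4.518 kJ/mol
  T = 352.6 K: K = (2.485, 0.495), RR gives ψ = 0.892, H_out = 24.948 kJ/mol
  T = 336.9 K: K = (2.042, 0.378), RR gives ψ = 0.555, H_out = 15.759 kJ/mol
  T = 329.0 K: K = (1.837, 0.327), RR gives ψ = 0.386, H_out = 10.677 kJ/mol
  T = 325.1 K: K = (1.740, 0.303), RR gives ψ = 0.293, H_out = 7.801 kJ/mol
  T = 323.1 K: K = (1.691, 0.292), RR gives ψ = 0.240, H_out = 6.179 kJ/mol
Linear interpolation between T = 323.1 (H_out = 6.179) and T = 325.1 (H_out = 7.801) on hF = 6.657 gives T ≈ 323.7 K, at which ψ = 0.26.

T = 323.7 K, V/F = 0.26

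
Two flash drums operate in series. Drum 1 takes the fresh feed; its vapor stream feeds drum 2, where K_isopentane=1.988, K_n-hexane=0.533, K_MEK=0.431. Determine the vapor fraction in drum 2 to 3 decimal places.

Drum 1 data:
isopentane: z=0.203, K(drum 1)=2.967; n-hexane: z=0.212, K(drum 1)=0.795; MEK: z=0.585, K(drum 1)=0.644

Drum 1:
Let ψ₁ = V/F and solve Σ zᵢ(Kᵢ−1)/(1+ψ₁(Kᵢ−1)) = 0.
Feasibility: ΣzᵢKᵢ = 1.148, Σzᵢ/Kᵢ = 1.243 — both > 1, two phases present.
Iterate (Newton) starting at ψ₁ = 0.5:
  ψ₁ = 0.500: g = -0.1005, g' = -0.320 → ψ₁ = 0.186
  ψ₁ = 0.186: g = 0.0239, g' = -0.515 → ψ₁ = 0.233
  ψ₁ = 0.233: g = 0.0011, g' = -0.467 → ψ₁ = 0.235
Converged at ψ₁ = 0.235.
Drum-1 compositions:
  isopentane: x = 0.139, y = 0.412
  n-hexane: x = 0.223, y = 0.177
  MEK: x = 0.638, y = 0.411
Drum-2 feed = drum-1 vapor: z₂ = (0.4117, 0.1771, 0.4112).
Drum 2:
Rachford–Rice: g(ψ₂) = Σ zᵢ(Kᵢ−1)/(1+ψ₂(Kᵢ−1)) = 0.
Check two-phase: ΣzᵢKᵢ = 1.090 > 1 and Σzᵢ/Kᵢ = 1.493 > 1, so g(0) = 0.090 > 0 and g(1) = -0.493 < 0.
Newton–Raphson from ψ₂ = 0.53:
  ψ₂ = 0.530: g = -0.1779, g' = -0.514 → ψ₂ = 0.184
  ψ₂ = 0.184: g = -0.0076, g' = -0.500 → ψ₂ = 0.169
Converged at ψ₂ = 0.169.
  isopentane: x = 0.353, y = 0.701
  n-hexane: x = 0.192, y = 0.102
  MEK: x = 0.455, y = 0.196

V/F (drum 2) = 0.169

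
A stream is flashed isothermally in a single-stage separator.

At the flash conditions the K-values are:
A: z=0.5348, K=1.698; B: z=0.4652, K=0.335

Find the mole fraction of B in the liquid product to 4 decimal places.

Material balance + equilibrium reduce to Σ zᵢ(Kᵢ−1)/(1+ψ(Kᵢ−1)) = 0.
Check two-phase: ΣzᵢKᵢ = 1.0639 > 1 and Σzᵢ/Kᵢ = 1.7036 > 1, so g(0) = 0.0639 > 0 and g(1) = -0.7036 < 0.
Binary case is linear: z₁(K₁−1)(1+ψ(K₂−1)) + z₂(K₂−1)(1+ψ(K₁−1)) = 0
⇒ ψ = [z₁(K₁−1)+z₂(K₂−1)] / [−(K₁−1)(K₂−1)] = 0.06393/0.46417 = 0.1377
Compositions from xᵢ = zᵢ/(1+ψ(Kᵢ−1)), yᵢ = Kᵢxᵢ:
  A: x = 0.4879, y = 0.8284
  B: x = 0.5121, y = 0.1716

x_B = 0.5121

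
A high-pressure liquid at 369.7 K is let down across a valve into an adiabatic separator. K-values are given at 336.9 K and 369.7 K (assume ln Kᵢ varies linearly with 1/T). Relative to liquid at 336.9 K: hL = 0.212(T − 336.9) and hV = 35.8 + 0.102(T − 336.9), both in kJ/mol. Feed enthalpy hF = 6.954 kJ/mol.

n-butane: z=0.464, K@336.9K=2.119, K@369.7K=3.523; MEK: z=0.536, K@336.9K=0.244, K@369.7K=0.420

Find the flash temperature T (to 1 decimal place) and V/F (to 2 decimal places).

T = 339.4 K, V/F = 0.18

Adiabatic flash: solve Rachford–Rice at each trial T, then check hF = ψ·hV(T) + (1−ψ)·hL(T).
  T = 336.9 K: K = (2.119, 0.244), RR gives ψ = 0.135, H_out = 4.824 kJ/mol
  T = 369.7 K: K = (3.523, 0.420), RR gives ψ = 0.588, H_out = 25.868 kJ/mol
  T = 353.3 K: K = (2.765, 0.324), RR gives ψ = 0.383, H_out = 16.492 kJ/mol
  T = 345.1 K: K = (2.428, 0.282), RR gives ψ = 0.271, H_out = 11.199 kJ/mol
  T = 341.0 K: K = (2.270, 0.263), RR gives ψ = 0.207, H_out = 8.196 kJ/mol
  T = 338.9 K: K = (2.192, 0.253), RR gives ψ = 0.171, H_out = 6.523 kJ/mol
Linear interpolation between T = 338.9 (H_out = 6.523) and T = 341.0 (H_out = 8.196) on hF = 6.954 gives T ≈ 339.4 K, at which ψ = 0.18.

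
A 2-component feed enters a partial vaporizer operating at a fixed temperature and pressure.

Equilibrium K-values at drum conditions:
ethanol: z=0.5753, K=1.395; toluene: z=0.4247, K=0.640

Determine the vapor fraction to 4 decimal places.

Rachford–Rice: g(ψ) = Σ zᵢ(Kᵢ−1)/(1+ψ(Kᵢ−1)) = 0.
Check two-phase: ΣzᵢKᵢ = 1.0744 > 1 and Σzᵢ/Kᵢ = 1.0760 > 1, so g(0) = 0.0744 > 0 and g(1) = -0.0760 < 0.
Binary case is linear: z₁(K₁−1)(1+ψ(K₂−1)) + z₂(K₂−1)(1+ψ(K₁−1)) = 0
⇒ ψ = [z₁(K₁−1)+z₂(K₂−1)] / [−(K₁−1)(K₂−1)] = 0.07435/0.14220 = 0.5229

ψ = 0.5229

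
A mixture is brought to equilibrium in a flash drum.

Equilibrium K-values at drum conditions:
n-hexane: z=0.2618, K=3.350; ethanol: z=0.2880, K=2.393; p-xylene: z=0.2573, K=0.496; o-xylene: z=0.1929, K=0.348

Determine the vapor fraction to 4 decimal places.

Rachford–Rice: g(ψ) = Σ zᵢ(Kᵢ−1)/(1+ψ(Kᵢ−1)) = 0.
Check two-phase: ΣzᵢKᵢ = 1.7610 > 1 and Σzᵢ/Kᵢ = 1.2716 > 1, so g(0) = 0.7610 > 0 and g(1) = -0.2716 < 0.
Newton iteration, ψ⁰ = 0.6:
  ψ = 0.6000: g = 0.08133, g' = -0.7703 → ψ = 0.7056
  ψ = 0.7056: g = -0.00040, g' = -0.7854 → ψ = 0.7051
Converged at ψ = 0.7051.

ψ = 0.7051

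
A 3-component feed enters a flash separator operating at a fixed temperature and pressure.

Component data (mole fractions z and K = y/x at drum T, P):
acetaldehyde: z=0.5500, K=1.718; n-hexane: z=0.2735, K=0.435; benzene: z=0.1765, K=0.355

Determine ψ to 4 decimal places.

Material balance + equilibrium reduce to Σ zᵢ(Kᵢ−1)/(1+ψ(Kᵢ−1)) = 0.
g(0) = ΣzᵢKᵢ − 1 = 0.1265 and g(1) = 1 − Σzᵢ/Kᵢ = -0.4461, so a root lies in (0, 1).
Newton iteration, ψ⁰ = 0.34:
  ψ = 0.3400: g = -0.01968, g' = -0.4374 → ψ = 0.2950
  ψ = 0.2950: g = -0.00016, g' = -0.4308 → ψ = 0.2946
Converged at ψ = 0.2946.

ψ = 0.2946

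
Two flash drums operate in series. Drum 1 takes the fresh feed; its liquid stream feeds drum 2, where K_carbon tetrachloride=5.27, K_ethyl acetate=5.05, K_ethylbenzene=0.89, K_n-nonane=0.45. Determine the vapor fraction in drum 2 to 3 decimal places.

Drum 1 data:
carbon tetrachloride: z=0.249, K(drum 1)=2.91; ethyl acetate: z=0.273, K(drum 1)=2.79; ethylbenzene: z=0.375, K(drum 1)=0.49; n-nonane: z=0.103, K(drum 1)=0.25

V/F (drum 2) = 0.711

Drum 1:
Rachford–Rice: g(ψ₁) = Σ zᵢ(Kᵢ−1)/(1+ψ₁(Kᵢ−1)) = 0.
Feasibility: ΣzᵢKᵢ = 1.696, Σzᵢ/Kᵢ = 1.361 — both > 1, two phases present.
Newton iteration, ψ₁⁰ = 0.58:
  ψ₁ = 0.580: g = 0.0571, g' = -0.793 → ψ₁ = 0.652
Converged at ψ₁ = 0.652.
Drum-1 compositions:
  carbon tetrachloride: x = 0.111, y = 0.323
  ethyl acetate: x = 0.126, y = 0.352
  ethylbenzene: x = 0.562, y = 0.275
  n-nonane: x = 0.201, y = 0.050
Drum-2 feed = drum-1 liquid: z₂ = (0.1109, 0.1260, 0.5616, 0.2014).
Drum 2:
Material balance + equilibrium reduce to Σ zᵢ(Kᵢ−1)/(1+ψ₂(Kᵢ−1)) = 0.
Check two-phase: ΣzᵢKᵢ = 1.812 > 1 and Σzᵢ/Kᵢ = 1.125 > 1, so g(0) = 0.812 > 0 and g(1) = -0.125 < 0.
Newton iteration, ψ₂⁰ = 0.49:
  ψ₂ = 0.490: g = 0.1073, g' = -0.565 → ψ₂ = 0.680
  ψ₂ = 0.680: g = 0.0137, g' = -0.443 → ψ₂ = 0.711
Converged at ψ₂ = 0.711.
  carbon tetrachloride: x = 0.027, y = 0.145
  ethyl acetate: x = 0.032, y = 0.164
  ethylbenzene: x = 0.609, y = 0.542
  n-nonane: x = 0.331, y = 0.149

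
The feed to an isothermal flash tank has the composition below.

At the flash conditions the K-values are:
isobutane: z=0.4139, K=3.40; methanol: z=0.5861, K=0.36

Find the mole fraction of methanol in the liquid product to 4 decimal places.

Rachford–Rice: g(β) = Σ zᵢ(Kᵢ−1)/(1+β(Kᵢ−1)) = 0.
Feasibility: ΣzᵢKᵢ = 1.6183, Σzᵢ/Kᵢ = 1.7498 — both > 1, two phases present.
Binary case is linear: z₁(K₁−1)(1+β(K₂−1)) + z₂(K₂−1)(1+β(K₁−1)) = 0
⇒ β = [z₁(K₁−1)+z₂(K₂−1)] / [−(K₁−1)(K₂−1)] = 0.61826/1.53600 = 0.4025
Compositions from xᵢ = zᵢ/(1+β(Kᵢ−1)), yᵢ = Kᵢxᵢ:
  isobutane: x = 0.2105, y = 0.7158
  methanol: x = 0.7895, y = 0.2842

x_methanol = 0.7895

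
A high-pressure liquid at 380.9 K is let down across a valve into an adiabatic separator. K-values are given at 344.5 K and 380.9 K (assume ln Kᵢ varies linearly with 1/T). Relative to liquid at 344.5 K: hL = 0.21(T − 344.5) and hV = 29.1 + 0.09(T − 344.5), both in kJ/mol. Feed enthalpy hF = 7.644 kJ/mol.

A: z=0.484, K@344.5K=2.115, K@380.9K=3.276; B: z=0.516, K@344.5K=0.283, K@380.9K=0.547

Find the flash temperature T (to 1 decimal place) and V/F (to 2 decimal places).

T = 346.7 K, V/F = 0.25

Adiabatic flash: solve Rachford–Rice at each trial T, then check hF = ψ·hV(T) + (1−ψ)·hL(T).
  T = 344.5 K: K = (2.115, 0.283), RR gives ψ = 0.212, H_out = 6.177 kJ/mol
  T = 380.9 K: K = (3.276, 0.547), RR gives ψ = 0.842, H_out = 28.461 kJ/mol
  T = 362.7 K: K = (2.661, 0.400), RR gives ψ = 0.496, H_out = 17.174 kJ/mol
  T = 353.6 K: K = (2.380, 0.338), RR gives ψ = 0.357, H_out = 11.910 kJ/mol
  T = 349.1 K: K = (2.247, 0.310), RR gives ψ = 0.287, H_out = 9.171 kJ/mol
  T = 346.8 K: K = (2.180, 0.296), RR gives ψ = 0.251, H_out = 7.704 kJ/mol
Linear interpolation between T = 344.5 (H_out = 6.177) and T = 346.8 (H_out = 7.704) on hF = 7.644 gives T ≈ 346.7 K, at which ψ = 0.25.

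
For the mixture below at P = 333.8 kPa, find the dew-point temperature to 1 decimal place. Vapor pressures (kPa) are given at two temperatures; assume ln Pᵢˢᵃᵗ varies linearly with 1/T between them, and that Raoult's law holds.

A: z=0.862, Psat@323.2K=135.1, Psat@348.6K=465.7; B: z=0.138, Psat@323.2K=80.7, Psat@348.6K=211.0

T = 344.4 K

Dew-point temperature: Σzᵢ·P/Pᵢˢᵃᵗ(T) = 1. Interpolate ln Pᵢˢᵃᵗ = aᵢ + bᵢ/T.
  T = 323.2 K: ΣzᵢP/Pᵢˢᵃᵗ = 2.7006
  T = 348.6 K: ΣzᵢP/Pᵢˢᵃᵗ = 0.8362
  T = 335.9 K: ΣzᵢP/Pᵢˢᵃᵗ = 1.4673
  T = 342.2 K: ΣzᵢP/Pᵢˢᵃᵗ = 1.1039
  T = 345.4 K: ΣzᵢP/Pᵢˢᵃᵗ = 0.9594
  T = 343.8 K: ΣzᵢP/Pᵢˢᵃᵗ = 1.0287
  T = 344.6 K: ΣzᵢP/Pᵢˢᵃᵗ = 0.9934
  T = 344.2 K: ΣzᵢP/Pᵢˢᵃᵗ = 1.0109
Interpolating between 344.2 K and 344.6 K gives T ≈ 344.4 K.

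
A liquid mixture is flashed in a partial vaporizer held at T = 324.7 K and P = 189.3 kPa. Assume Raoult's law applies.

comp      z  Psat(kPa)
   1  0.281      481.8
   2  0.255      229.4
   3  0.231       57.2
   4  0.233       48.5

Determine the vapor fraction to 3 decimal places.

ψ = 0.190

Raoult's law: Kᵢ = Pᵢˢᵃᵗ/P = Pᵢˢᵃᵗ/189.3.
  K_1 = 481.8/189.3 = 2.54517, K_2 = 229.4/189.3 = 1.21183, K_3 = 57.2/189.3 = 0.30217, K_4 = 48.5/189.3 = 0.25621
Rachford–Rice: g(ψ) = Σ zᵢ(Kᵢ−1)/(1+ψ(Kᵢ−1)) = 0.
Feasibility: ΣzᵢKᵢ = 1.154, Σzᵢ/Kᵢ = 1.995 — both > 1, two phases present.
Newton–Raphson from ψ = 0.5:
  ψ = 0.500: g = -0.2297, g' = -0.815 → ψ = 0.218
  ψ = 0.218: g = -0.0206, g' = -0.726 → ψ = 0.190
Converged at ψ = 0.190.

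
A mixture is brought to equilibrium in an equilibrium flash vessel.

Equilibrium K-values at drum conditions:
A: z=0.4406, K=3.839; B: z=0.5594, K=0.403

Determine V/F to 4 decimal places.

Material balance + equilibrium reduce to Σ zᵢ(Kᵢ−1)/(1+V/F(Kᵢ−1)) = 0.
Check two-phase: ΣzᵢKᵢ = 1.9169 > 1 and Σzᵢ/Kᵢ = 1.5029 > 1, so g(0) = 0.9169 > 0 and g(1) = -0.5029 < 0.
Binary case is linear: z₁(K₁−1)(1+V/F(K₂−1)) + z₂(K₂−1)(1+V/F(K₁−1)) = 0
⇒ V/F = [z₁(K₁−1)+z₂(K₂−1)] / [−(K₁−1)(K₂−1)] = 0.91690/1.69488 = 0.5410

V/F = 0.5410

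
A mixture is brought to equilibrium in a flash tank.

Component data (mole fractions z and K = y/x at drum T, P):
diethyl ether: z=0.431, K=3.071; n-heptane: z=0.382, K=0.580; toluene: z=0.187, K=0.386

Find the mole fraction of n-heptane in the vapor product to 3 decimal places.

Material balance + equilibrium reduce to Σ zᵢ(Kᵢ−1)/(1+V/F(Kᵢ−1)) = 0.
g(0) = ΣzᵢKᵢ − 1 = 0.617 and g(1) = 1 − Σzᵢ/Kᵢ = -0.283, so a root lies in (0, 1).
Newton–Raphson from V/F = 0.33:
  V/F = 0.330: g = 0.2000, g' = -0.854 → V/F = 0.564
  V/F = 0.564: g = 0.0257, g' = -0.674 → V/F = 0.602
  V/F = 0.602: g = 0.0002, g' = -0.664 → V/F = 0.603
Converged at V/F = 0.603.
Compositions from xᵢ = zᵢ/(1+V/F(Kᵢ−1)), yᵢ = Kᵢxᵢ:
  diethyl ether: x = 0.192, y = 0.589
  n-heptane: x = 0.511, y = 0.297
  toluene: x = 0.297, y = 0.115

y_n-heptane = 0.297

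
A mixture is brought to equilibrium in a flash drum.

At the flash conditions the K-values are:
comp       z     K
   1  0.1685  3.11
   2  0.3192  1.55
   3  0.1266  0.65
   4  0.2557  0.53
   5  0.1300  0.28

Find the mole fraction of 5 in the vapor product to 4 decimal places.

y_5 = 0.0517

Let β = V/F and solve Σ zᵢ(Kᵢ−1)/(1+β(Kᵢ−1)) = 0.
Check two-phase: ΣzᵢKᵢ = 1.2730 > 1 and Σzᵢ/Kᵢ = 1.4016 > 1, so g(0) = 0.2730 > 0 and g(1) = -0.4016 < 0.
Iterate (Newton) starting at β = 0.34:
  β = 0.3400: g = 0.03765, g' = -0.5410 → β = 0.4096
  β = 0.4096: g = 0.00069, g' = -0.5235 → β = 0.4109
Converged at β = 0.4109.
Compositions from xᵢ = zᵢ/(1+β(Kᵢ−1)), yᵢ = Kᵢxᵢ:
  1: x = 0.0903, y = 0.2807
  2: x = 0.2604, y = 0.4036
  3: x = 0.1479, y = 0.0961
  4: x = 0.3169, y = 0.1680
  5: x = 0.1846, y = 0.0517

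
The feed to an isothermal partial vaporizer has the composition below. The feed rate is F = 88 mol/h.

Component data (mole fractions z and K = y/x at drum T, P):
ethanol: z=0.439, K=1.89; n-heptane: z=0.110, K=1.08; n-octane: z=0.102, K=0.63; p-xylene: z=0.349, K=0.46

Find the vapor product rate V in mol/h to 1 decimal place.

V = 38.0 mol/h

Let β = V/F and solve Σ zᵢ(Kᵢ−1)/(1+β(Kᵢ−1)) = 0.
Feasibility: ΣzᵢKᵢ = 1.173, Σzᵢ/Kᵢ = 1.255 — both > 1, two phases present.
Iterate (Newton) starting at β = 0.5:
  β = 0.500: g = -0.0256, g' = -0.379 → β = 0.432
Converged at β = 0.432.
Then V = β·F = 0.4320·88 = 38.0 mol/h and L = F − V = 50.0 mol/h.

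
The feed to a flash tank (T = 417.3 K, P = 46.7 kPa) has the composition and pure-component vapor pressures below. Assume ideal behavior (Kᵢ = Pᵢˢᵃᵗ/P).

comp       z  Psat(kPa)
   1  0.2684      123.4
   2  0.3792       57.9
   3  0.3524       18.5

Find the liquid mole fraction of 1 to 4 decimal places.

x_1 = 0.1426

Raoult's law: Kᵢ = Pᵢˢᵃᵗ/P = Pᵢˢᵃᵗ/46.7.
  K_1 = 123.4/46.7 = 2.642398, K_2 = 57.9/46.7 = 1.239829, K_3 = 18.5/46.7 = 0.396146
Material balance + equilibrium reduce to Σ zᵢ(Kᵢ−1)/(1+β(Kᵢ−1)) = 0.
Feasibility: ΣzᵢKᵢ = 1.3190, Σzᵢ/Kᵢ = 1.2970 — both > 1, two phases present.
Newton iteration, β⁰ = 0.35:
  β = 0.3500: g = 0.09399, g' = -0.5171 → β = 0.5318
  β = 0.5318: g = 0.00251, g' = -0.5023 → β = 0.5368
Converged at β = 0.5368.
Compositions from xᵢ = zᵢ/(1+β(Kᵢ−1)), yᵢ = Kᵢxᵢ:
  1: x = 0.1426, y = 0.3769
  2: x = 0.3360, y = 0.4165
  3: x = 0.5214, y = 0.2066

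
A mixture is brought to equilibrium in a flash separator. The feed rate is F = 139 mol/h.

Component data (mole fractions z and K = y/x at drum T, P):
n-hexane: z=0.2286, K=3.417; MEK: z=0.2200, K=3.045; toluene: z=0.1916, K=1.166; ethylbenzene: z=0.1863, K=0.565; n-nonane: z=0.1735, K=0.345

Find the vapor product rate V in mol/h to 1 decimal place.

V = 115.9 mol/h

Let ψ = V/F and solve Σ zᵢ(Kᵢ−1)/(1+ψ(Kᵢ−1)) = 0.
Check two-phase: ΣzᵢKᵢ = 1.8395 > 1 and Σzᵢ/Kᵢ = 1.1361 > 1, so g(0) = 0.8395 > 0 and g(1) = -0.1361 < 0.
Iterate (Newton) starting at ψ = 0.38:
  ψ = 0.3800: g = 0.32270, g' = -0.8414 → ψ = 0.7635
  ψ = 0.7635: g = 0.04937, g' = -0.6862 → ψ = 0.8355
  ψ = 0.8355: g = -0.00128, g' = -0.7261 → ψ = 0.8337
Converged at ψ = 0.8337.
Then V = ψ·F = 0.8337·139 = 115.9 mol/h and L = F − V = 23.1 mol/h.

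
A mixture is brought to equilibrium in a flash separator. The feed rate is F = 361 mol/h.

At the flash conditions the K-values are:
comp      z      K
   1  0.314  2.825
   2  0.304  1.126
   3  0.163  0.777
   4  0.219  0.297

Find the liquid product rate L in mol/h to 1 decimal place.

Material balance + equilibrium reduce to Σ zᵢ(Kᵢ−1)/(1+ψ(Kᵢ−1)) = 0.
Check two-phase: ΣzᵢKᵢ = 1.421 > 1 and Σzᵢ/Kᵢ = 1.328 > 1, so g(0) = 0.421 > 0 and g(1) = -0.328 < 0.
Iterate (Newton) starting at ψ = 0.5:
  ψ = 0.500: g = 0.0574, g' = -0.558 → ψ = 0.603
  ψ = 0.603: g = -0.0007, g' = -0.578 → ψ = 0.602
Converged at ψ = 0.602.
Then V = ψ·F = 0.6016·361 = 217.2 mol/h and L = F − V = 143.8 mol/h.

L = 143.8 mol/h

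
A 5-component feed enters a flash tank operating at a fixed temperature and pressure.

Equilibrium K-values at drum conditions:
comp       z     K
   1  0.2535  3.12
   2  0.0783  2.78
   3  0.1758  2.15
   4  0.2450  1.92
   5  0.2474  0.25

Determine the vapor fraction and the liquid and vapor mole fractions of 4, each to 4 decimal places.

Material balance + equilibrium reduce to Σ zᵢ(Kᵢ−1)/(1+ψ(Kᵢ−1)) = 0.
Check two-phase: ΣzᵢKᵢ = 1.9188 > 1 and Σzᵢ/Kᵢ = 1.3084 > 1, so g(0) = 0.9188 > 0 and g(1) = -0.3084 < 0.
Newton–Raphson from ψ = 0.5:
  ψ = 0.5000: g = 0.32049, g' = -0.8852 → ψ = 0.8621
  ψ = 0.8621: g = -0.05267, g' = -1.4182 → ψ = 0.8249
  ψ = 0.8249: g = -0.00274, g' = -1.2769 → ψ = 0.8228
Converged at ψ = 0.8228.
Compositions from xᵢ = zᵢ/(1+ψ(Kᵢ−1)), yᵢ = Kᵢxᵢ:
  1: x = 0.0924, y = 0.2882
  2: x = 0.0318, y = 0.0883
  3: x = 0.0903, y = 0.1942
  4: x = 0.1394, y = 0.2677
  5: x = 0.6461, y = 0.1615

ψ = 0.8228, x_4 = 0.1394, y_4 = 0.2677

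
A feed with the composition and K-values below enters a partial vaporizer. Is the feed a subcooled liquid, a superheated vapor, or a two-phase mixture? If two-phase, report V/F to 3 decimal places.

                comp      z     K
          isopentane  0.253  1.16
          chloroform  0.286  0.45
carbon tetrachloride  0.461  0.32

subcooled liquid

ΣzᵢKᵢ = 0.570; Σzᵢ/Kᵢ = 2.294.
Since ΣzᵢKᵢ < 1 the mixture is below its bubble point — single liquid phase.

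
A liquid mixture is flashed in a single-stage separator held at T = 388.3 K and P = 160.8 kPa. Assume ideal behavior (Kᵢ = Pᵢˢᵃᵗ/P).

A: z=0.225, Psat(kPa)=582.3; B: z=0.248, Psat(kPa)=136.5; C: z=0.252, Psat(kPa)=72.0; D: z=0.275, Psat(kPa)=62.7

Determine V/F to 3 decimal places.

V/F = 0.201

Raoult's law: Kᵢ = Pᵢˢᵃᵗ/P = Pᵢˢᵃᵗ/160.8.
  K_A = 582.3/160.8 = 3.62127, K_B = 136.5/160.8 = 0.84888, K_C = 72.0/160.8 = 0.44776, K_D = 62.7/160.8 = 0.38993
Material balance + equilibrium reduce to Σ zᵢ(Kᵢ−1)/(1+V/F(Kᵢ−1)) = 0.
g(0) = ΣzᵢKᵢ − 1 = 0.245 and g(1) = 1 − Σzᵢ/Kᵢ = -0.622, so a root lies in (0, 1).
Newton–Raphson from V/F = 0.5:
  V/F = 0.500: g = -0.2189, g' = -0.655 → V/F = 0.166
  V/F = 0.166: g = 0.0330, g' = -0.977 → V/F = 0.199
  V/F = 0.199: g = 0.0013, g' = -0.903 → V/F = 0.201
Converged at V/F = 0.201.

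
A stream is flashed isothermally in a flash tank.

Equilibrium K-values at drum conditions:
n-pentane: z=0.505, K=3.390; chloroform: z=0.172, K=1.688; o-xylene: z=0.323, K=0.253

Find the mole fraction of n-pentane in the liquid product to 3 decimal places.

x_n-pentane = 0.186

Rachford–Rice: g(V/F) = Σ zᵢ(Kᵢ−1)/(1+V/F(Kᵢ−1)) = 0.
Check two-phase: ΣzᵢKᵢ = 2.084 > 1 and Σzᵢ/Kᵢ = 1.528 > 1, so g(0) = 1.084 > 0 and g(1) = -0.528 < 0.
Newton–Raphson from V/F = 0.4:
  V/F = 0.400: g = 0.3658, g' = -1.171 → V/F = 0.712
  V/F = 0.712: g = 0.0102, g' = -1.255 → V/F = 0.721
Converged at V/F = 0.721.
Compositions from xᵢ = zᵢ/(1+V/F(Kᵢ−1)), yᵢ = Kᵢxᵢ:
  n-pentane: x = 0.186, y = 0.629
  chloroform: x = 0.115, y = 0.194
  o-xylene: x = 0.699, y = 0.177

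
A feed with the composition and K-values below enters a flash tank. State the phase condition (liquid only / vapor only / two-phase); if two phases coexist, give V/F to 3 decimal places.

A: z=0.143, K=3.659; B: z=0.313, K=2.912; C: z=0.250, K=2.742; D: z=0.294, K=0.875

vapor only

ΣzᵢKᵢ = 2.377; Σzᵢ/Kᵢ = 0.574.
Since Σzᵢ/Kᵢ < 1 the mixture is above its dew point — single vapor phase.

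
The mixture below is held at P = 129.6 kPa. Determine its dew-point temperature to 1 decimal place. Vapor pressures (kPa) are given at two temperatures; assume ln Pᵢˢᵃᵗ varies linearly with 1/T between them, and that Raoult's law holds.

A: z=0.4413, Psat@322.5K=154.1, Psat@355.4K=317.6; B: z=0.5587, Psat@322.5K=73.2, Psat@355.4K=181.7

T = 333.6 K

Dew-point temperature: Σzᵢ·P/Pᵢˢᵃᵗ(T) = 1. Interpolate ln Pᵢˢᵃᵗ = aᵢ + bᵢ/T.
  T = 322.5 K: ΣzᵢP/Pᵢˢᵃᵗ = 1.3603
  T = 355.4 K: ΣzᵢP/Pᵢˢᵃᵗ = 0.5786
  T = 338.9 K: ΣzᵢP/Pᵢˢᵃᵗ = 0.8693
  T = 330.7 K: ΣzᵢP/Pᵢˢᵃᵗ = 1.0812
  T = 334.8 K: ΣzᵢP/Pᵢˢᵃᵗ = 0.9681
  T = 332.8 K: ΣzᵢP/Pᵢˢᵃᵗ = 1.0213
Interpolating between 332.8 K and 334.8 K gives T ≈ 333.6 K.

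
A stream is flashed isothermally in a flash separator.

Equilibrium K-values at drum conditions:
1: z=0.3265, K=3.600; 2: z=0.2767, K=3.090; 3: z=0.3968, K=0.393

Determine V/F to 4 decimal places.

Iterate (Newton) starting at V/F = 0.5:
  V/F = 0.5000: g = 0.30606, g' = -1.0076 → V/F = 0.8038
  V/F = 0.8038: g = 0.02023, g' = -0.9569 → V/F = 0.8249
  V/F = 0.8249: g = -0.00016, g' = -0.9725 → V/F = 0.8247
Converged at V/F = 0.8247.

V/F = 0.8247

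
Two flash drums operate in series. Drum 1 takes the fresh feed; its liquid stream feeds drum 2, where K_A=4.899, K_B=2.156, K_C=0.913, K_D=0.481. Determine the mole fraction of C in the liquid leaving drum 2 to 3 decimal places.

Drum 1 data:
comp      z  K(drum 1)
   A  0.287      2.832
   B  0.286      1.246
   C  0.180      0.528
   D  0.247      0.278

x_C (drum 2) = 0.240

Drum 1:
Let ψ₁ = V/F and solve Σ zᵢ(Kᵢ−1)/(1+ψ₁(Kᵢ−1)) = 0.
Check two-phase: ΣzᵢKᵢ = 1.333 > 1 and Σzᵢ/Kᵢ = 1.560 > 1, so g(0) = 0.333 > 0 and g(1) = -0.560 < 0.
Newton iteration, ψ₁⁰ = 0.49:
  ψ₁ = 0.490: g = -0.0466, g' = -0.657 → ψ₁ = 0.419
  ψ₁ = 0.419: g = -0.0004, g' = -0.649 → ψ₁ = 0.418
Converged at ψ₁ = 0.418.
Drum-1 compositions:
  A: x = 0.162, y = 0.460
  B: x = 0.259, y = 0.323
  C: x = 0.224, y = 0.118
  D: x = 0.354, y = 0.098
Drum-2 feed = drum-1 liquid: z₂ = (0.1625, 0.2593, 0.2243, 0.3539).
Drum 2:
Material balance + equilibrium reduce to Σ zᵢ(Kᵢ−1)/(1+ψ₂(Kᵢ−1)) = 0.
g(0) = ΣzᵢKᵢ − 1 = 0.730 and g(1) = 1 − Σzᵢ/Kᵢ = -0.135, so a root lies in (0, 1).
Newton iteration, ψ₂⁰ = 0.52:
  ψ₂ = 0.520: g = 0.1244, g' = -0.585 → ψ₂ = 0.733
  ψ₂ = 0.733: g = 0.0094, g' = -0.518 → ψ₂ = 0.751
Converged at ψ₂ = 0.751.
  A: x = 0.041, y = 0.203
  B: x = 0.139, y = 0.299
  C: x = 0.240, y = 0.219
  D: x = 0.580, y = 0.279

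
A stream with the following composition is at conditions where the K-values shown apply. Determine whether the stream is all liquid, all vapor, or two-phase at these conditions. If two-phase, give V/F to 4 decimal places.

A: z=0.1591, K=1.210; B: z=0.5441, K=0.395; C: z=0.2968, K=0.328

all liquid

ΣzᵢKᵢ = 0.5048; Σzᵢ/Kᵢ = 2.4138.
Since ΣzᵢKᵢ < 1 the mixture is below its bubble point — single liquid phase.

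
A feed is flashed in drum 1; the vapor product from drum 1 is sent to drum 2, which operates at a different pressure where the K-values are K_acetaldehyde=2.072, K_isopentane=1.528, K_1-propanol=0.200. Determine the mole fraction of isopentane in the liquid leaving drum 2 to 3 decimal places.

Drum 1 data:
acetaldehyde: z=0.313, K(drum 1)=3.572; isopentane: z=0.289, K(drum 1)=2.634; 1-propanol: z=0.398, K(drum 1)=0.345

x_isopentane (drum 2) = 0.266

Drum 1:
Newton iteration, ψ₁⁰ = 0.5:
  ψ₁ = 0.500: g = 0.2244, g' = -1.007 → ψ₁ = 0.723
  ψ₁ = 0.723: g = 0.0031, g' = -1.031 → ψ₁ = 0.726
Converged at ψ₁ = 0.726.
Drum-1 compositions:
  acetaldehyde: x = 0.109, y = 0.390
  isopentane: x = 0.132, y = 0.348
  1-propanol: x = 0.759, y = 0.262
Drum-2 feed = drum-1 vapor: z₂ = (0.3900, 0.3483, 0.2617).
Drum 2:
Iterate (Newton) starting at ψ₂ = 0.5:
  ψ₂ = 0.500: g = 0.0687, g' = -0.716 → ψ₂ = 0.596
  ψ₂ = 0.596: g = -0.0052, g' = -0.835 → ψ₂ = 0.590
Converged at ψ₂ = 0.590.
  acetaldehyde: x = 0.239, y = 0.495
  isopentane: x = 0.266, y = 0.406
  1-propanol: x = 0.495, y = 0.099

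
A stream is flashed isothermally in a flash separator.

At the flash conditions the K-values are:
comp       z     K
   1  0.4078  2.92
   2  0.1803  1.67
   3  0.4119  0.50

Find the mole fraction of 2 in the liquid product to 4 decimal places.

x_2 = 0.1135

Material balance + equilibrium reduce to Σ zᵢ(Kᵢ−1)/(1+ψ(Kᵢ−1)) = 0.
Check two-phase: ΣzᵢKᵢ = 1.6978 > 1 and Σzᵢ/Kᵢ = 1.0714 > 1, so g(0) = 0.6978 > 0 and g(1) = -0.0714 < 0.
Newton iteration, ψ⁰ = 0.5:
  ψ = 0.5000: g = 0.21537, g' = -0.6198 → ψ = 0.8475
  ψ = 0.8475: g = 0.01770, g' = -0.5608 → ψ = 0.8790
  ψ = 0.8790: g = -0.00011, g' = -0.5680 → ψ = 0.8788
Converged at ψ = 0.8788.
Compositions from xᵢ = zᵢ/(1+ψ(Kᵢ−1)), yᵢ = Kᵢxᵢ:
  1: x = 0.1517, y = 0.4431
  2: x = 0.1135, y = 0.1895
  3: x = 0.7348, y = 0.3674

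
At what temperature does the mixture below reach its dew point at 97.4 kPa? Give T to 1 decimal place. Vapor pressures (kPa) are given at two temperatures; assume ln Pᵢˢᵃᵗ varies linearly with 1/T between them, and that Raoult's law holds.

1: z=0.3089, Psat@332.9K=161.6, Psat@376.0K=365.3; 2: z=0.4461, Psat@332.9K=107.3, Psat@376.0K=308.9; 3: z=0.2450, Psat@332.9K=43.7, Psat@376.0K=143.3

T = 337.5 K

Dew-point temperature: Σzᵢ·P/Pᵢˢᵃᵗ(T) = 1. Interpolate ln Pᵢˢᵃᵗ = aᵢ + bᵢ/T.
  T = 332.9 K: ΣzᵢP/Pᵢˢᵃᵗ = 1.1372
  T = 376.0 K: ΣzᵢP/Pᵢˢᵃᵗ = 0.3895
  T = 354.4 K: ΣzᵢP/Pᵢˢᵃᵗ = 0.6436
  T = 343.6 K: ΣzᵢP/Pᵢˢᵃᵗ = 0.8485
  T = 338.2 K: ΣzᵢP/Pᵢˢᵃᵗ = 0.9812
  T = 335.5 K: ΣzᵢP/Pᵢˢᵃᵗ = 1.0571
Interpolating between 335.5 K and 338.2 K gives T ≈ 337.5 K.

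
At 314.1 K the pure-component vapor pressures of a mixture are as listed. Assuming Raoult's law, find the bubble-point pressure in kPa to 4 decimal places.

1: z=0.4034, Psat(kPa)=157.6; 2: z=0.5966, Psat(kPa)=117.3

Pbub = 133.5570 kPa

At the bubble point ψ → 0, so ΣzᵢKᵢ = 1 with Kᵢ = Pᵢˢᵃᵗ/P ⇒ P = ΣzᵢPᵢˢᵃᵗ.
P = 0.4034·157.6 + 0.5966·117.3 = 133.5570 kPa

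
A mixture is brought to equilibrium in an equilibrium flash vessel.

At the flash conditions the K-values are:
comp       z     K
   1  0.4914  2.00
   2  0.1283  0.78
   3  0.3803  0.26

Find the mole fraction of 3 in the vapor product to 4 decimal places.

Rachford–Rice: g(ψ) = Σ zᵢ(Kᵢ−1)/(1+ψ(Kᵢ−1)) = 0.
Check two-phase: ΣzᵢKᵢ = 1.1818 > 1 and Σzᵢ/Kᵢ = 1.8729 > 1, so g(0) = 0.1818 > 0 and g(1) = -0.8729 < 0.
Iterate (Newton) starting at ψ = 0.5:
  ψ = 0.5000: g = -0.15082, g' = -0.7509 → ψ = 0.2992
  ψ = 0.2992: g = -0.01341, g' = -0.6418 → ψ = 0.2783
  ψ = 0.2783: g = -0.00004, g' = -0.6380 → ψ = 0.2782
Converged at ψ = 0.2782.
Compositions from xᵢ = zᵢ/(1+ψ(Kᵢ−1)), yᵢ = Kᵢxᵢ:
  1: x = 0.3844, y = 0.7689
  2: x = 0.1367, y = 0.1066
  3: x = 0.4789, y = 0.1245

y_3 = 0.1245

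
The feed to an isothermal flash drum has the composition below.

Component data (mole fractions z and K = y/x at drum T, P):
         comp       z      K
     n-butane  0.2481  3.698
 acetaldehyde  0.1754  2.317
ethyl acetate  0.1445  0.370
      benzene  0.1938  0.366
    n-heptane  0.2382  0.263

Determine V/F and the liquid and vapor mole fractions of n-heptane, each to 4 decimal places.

V/F = 0.3418, x_n-heptane = 0.3184, y_n-heptane = 0.0837

Material balance + equilibrium reduce to Σ zᵢ(Kᵢ−1)/(1+V/F(Kᵢ−1)) = 0.
Check two-phase: ΣzᵢKᵢ = 1.5109 > 1 and Σzᵢ/Kᵢ = 1.9685 > 1, so g(0) = 0.5109 > 0 and g(1) = -0.9685 < 0.
Newton–Raphson from V/F = 0.59:
  V/F = 0.5900: g = -0.26355, g' = -1.1144 → V/F = 0.3535
  V/F = 0.3535: g = -0.01265, g' = -1.0757 → V/F = 0.3417
  V/F = 0.3417: g = 0.00005, g' = -1.0848 → V/F = 0.3418
Converged at V/F = 0.3418.
Compositions from xᵢ = zᵢ/(1+V/F(Kᵢ−1)), yᵢ = Kᵢxᵢ:
  n-butane: x = 0.1291, y = 0.4773
  acetaldehyde: x = 0.1210, y = 0.2803
  ethyl acetate: x = 0.1842, y = 0.0681
  benzene: x = 0.2474, y = 0.0906
  n-heptane: x = 0.3184, y = 0.0837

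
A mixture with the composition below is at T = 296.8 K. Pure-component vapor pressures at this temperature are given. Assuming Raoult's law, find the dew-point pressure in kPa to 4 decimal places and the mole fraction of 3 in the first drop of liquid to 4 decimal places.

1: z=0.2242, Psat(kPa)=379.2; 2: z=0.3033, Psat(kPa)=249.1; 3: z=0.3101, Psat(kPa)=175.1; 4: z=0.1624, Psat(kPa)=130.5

At the dew point ψ → 1, so Σzᵢ/Kᵢ = 1 with Kᵢ = Pᵢˢᵃᵗ/P ⇒ 1/P = Σzᵢ/Pᵢˢᵃᵗ.
1/P = 0.2242/379.2 + 0.3033/249.1 + 0.3101/175.1 + 0.1624/130.5 = 0.0048243 ⇒ P = 207.2857 kPa
xᵢ = zᵢP/Pᵢˢᵃᵗ ⇒ x_3 = 0.3101·207.2857/175.1 = 0.3671

Pdew = 207.2857 kPa, x_3 = 0.3671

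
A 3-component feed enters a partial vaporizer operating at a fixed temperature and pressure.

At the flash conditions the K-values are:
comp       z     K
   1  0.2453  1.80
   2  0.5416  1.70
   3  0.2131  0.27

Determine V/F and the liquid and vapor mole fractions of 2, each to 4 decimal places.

Material balance + equilibrium reduce to Σ zᵢ(Kᵢ−1)/(1+V/F(Kᵢ−1)) = 0.
g(0) = ΣzᵢKᵢ − 1 = 0.4198 and g(1) = 1 − Σzᵢ/Kᵢ = -0.2441, so a root lies in (0, 1).
Newton–Raphson from V/F = 0.66:
  V/F = 0.6600: g = 0.08755, g' = -0.6143 → V/F = 0.8025
  V/F = 0.8025: g = -0.01334, g' = -0.8291 → V/F = 0.7864
  V/F = 0.7864: g = -0.00027, g' = -0.7956 → V/F = 0.7861
Converged at V/F = 0.7861.
Compositions from xᵢ = zᵢ/(1+V/F(Kᵢ−1)), yᵢ = Kᵢxᵢ:
  1: x = 0.1506, y = 0.2711
  2: x = 0.3494, y = 0.5939
  3: x = 0.5000, y = 0.1350

V/F = 0.7861, x_2 = 0.3494, y_2 = 0.5939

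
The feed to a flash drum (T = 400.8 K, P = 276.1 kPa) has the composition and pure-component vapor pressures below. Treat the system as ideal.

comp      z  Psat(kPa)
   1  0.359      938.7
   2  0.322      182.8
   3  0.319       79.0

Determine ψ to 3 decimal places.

Raoult's law: Kᵢ = Pᵢˢᵃᵗ/P = Pᵢˢᵃᵗ/276.1.
  K_1 = 938.7/276.1 = 3.39986, K_2 = 182.8/276.1 = 0.66208, K_3 = 79.0/276.1 = 0.28613
Rachford–Rice: g(ψ) = Σ zᵢ(Kᵢ−1)/(1+ψ(Kᵢ−1)) = 0.
Feasibility: ΣzᵢKᵢ = 1.525, Σzᵢ/Kᵢ = 1.707 — both > 1, two phases present.
Iterate (Newton) starting at ψ = 0.5:
  ψ = 0.500: g = -0.0934, g' = -0.874 → ψ = 0.393
  ψ = 0.393: g = 0.0013, g' = -0.911 → ψ = 0.395
Converged at ψ = 0.395.

ψ = 0.395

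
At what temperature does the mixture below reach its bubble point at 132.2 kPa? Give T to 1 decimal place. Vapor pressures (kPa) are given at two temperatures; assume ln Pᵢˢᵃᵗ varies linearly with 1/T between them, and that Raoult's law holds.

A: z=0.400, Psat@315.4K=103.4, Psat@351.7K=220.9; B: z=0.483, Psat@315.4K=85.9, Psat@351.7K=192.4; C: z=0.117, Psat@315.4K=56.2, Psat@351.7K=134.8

Bubble-point temperature: ΣzᵢPᵢˢᵃᵗ(T) = P. Interpolate ln Pᵢˢᵃᵗ = aᵢ + bᵢ/T.
  T = 315.4 K: ΣzᵢPᵢˢᵃᵗ = 89.43 kPa
  T = 351.7 K: ΣzᵢPᵢˢᵃᵗ = 197.06 kPa
  T = 333.5 K: ΣzᵢPᵢˢᵃᵗ = 135.47 kPa
  T = 324.4 K: ΣzᵢPᵢˢᵃᵗ = 110.57 kPa
  T = 328.9 K: ΣzᵢPᵢˢᵃᵗ = 122.42 kPa
  T = 331.2 K: ΣzᵢPᵢˢᵃᵗ = 128.82 kPa
Interpolating between 331.2 K and 333.5 K gives T ≈ 332.4 K.

T = 332.4 K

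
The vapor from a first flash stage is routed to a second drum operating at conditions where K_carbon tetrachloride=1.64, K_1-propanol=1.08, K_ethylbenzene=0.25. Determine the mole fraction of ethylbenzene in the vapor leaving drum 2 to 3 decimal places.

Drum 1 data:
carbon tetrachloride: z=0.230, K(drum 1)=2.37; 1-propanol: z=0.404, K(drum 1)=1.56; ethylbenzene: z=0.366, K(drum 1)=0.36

Drum 1:
Rachford–Rice: g(ψ₁) = Σ zᵢ(Kᵢ−1)/(1+ψ₁(Kᵢ−1)) = 0.
g(0) = ΣzᵢKᵢ − 1 = 0.307 and g(1) = 1 − Σzᵢ/Kᵢ = -0.373, so a root lies in (0, 1).
Newton–Raphson from ψ₁ = 0.53:
  ψ₁ = 0.530: g = 0.0025, g' = -0.564 → ψ₁ = 0.534
Converged at ψ₁ = 0.534.
Drum-1 compositions:
  carbon tetrachloride: x = 0.133, y = 0.315
  1-propanol: x = 0.311, y = 0.485
  ethylbenzene: x = 0.556, y = 0.200
Drum-2 feed = drum-1 vapor: z₂ = (0.3147, 0.4851, 0.2003).
Drum 2:
Let ψ₂ = V/F and solve Σ zᵢ(Kᵢ−1)/(1+ψ₂(Kᵢ−1)) = 0.
Check two-phase: ΣzᵢKᵢ = 1.090 > 1 and Σzᵢ/Kᵢ = 1.442 > 1, so g(0) = 0.090 > 0 and g(1) = -0.442 < 0.
Newton iteration, ψ₂⁰ = 0.5:
  ψ₂ = 0.500: g = -0.0504, g' = -0.365 → ψ₂ = 0.362
  ψ₂ = 0.362: g = -0.0049, g' = -0.300 → ψ₂ = 0.346
  ψ₂ = 0.346: g = -0.0000, g' = -0.295 → ψ₂ = 0.345
Converged at ψ₂ = 0.345.
  carbon tetrachloride: x = 0.258, y = 0.423
  1-propanol: x = 0.472, y = 0.510
  ethylbenzene: x = 0.270, y = 0.068

y_ethylbenzene (drum 2) = 0.068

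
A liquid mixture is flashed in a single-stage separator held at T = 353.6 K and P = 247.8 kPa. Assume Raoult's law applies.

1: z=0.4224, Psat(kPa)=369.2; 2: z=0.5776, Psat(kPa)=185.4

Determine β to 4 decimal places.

β = 0.4984

Raoult's law: Kᵢ = Pᵢˢᵃᵗ/P = Pᵢˢᵃᵗ/247.8.
  K_1 = 369.2/247.8 = 1.489911, K_2 = 185.4/247.8 = 0.748184
Newton iteration, β⁰ = 0.69:
  β = 0.6900: g = -0.02138, g' = -0.1103 → β = 0.4961
  β = 0.4961: g = 0.00026, g' = -0.1134 → β = 0.4984
Converged at β = 0.4984.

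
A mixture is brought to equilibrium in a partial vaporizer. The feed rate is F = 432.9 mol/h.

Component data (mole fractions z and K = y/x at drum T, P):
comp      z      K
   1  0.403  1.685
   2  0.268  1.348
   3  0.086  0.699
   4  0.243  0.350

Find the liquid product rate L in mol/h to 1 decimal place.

L = 192.6 mol/h

Rachford–Rice: g(V/F) = Σ zᵢ(Kᵢ−1)/(1+V/F(Kᵢ−1)) = 0.
Feasibility: ΣzᵢKᵢ = 1.185, Σzᵢ/Kᵢ = 1.255 — both > 1, two phases present.
Iterate (Newton) starting at V/F = 0.49:
  V/F = 0.490: g = 0.0242, g' = -0.361 → V/F = 0.557
  V/F = 0.557: g = -0.0008, g' = -0.385 → V/F = 0.555
Converged at V/F = 0.555.
Then V = V/F·F = 0.5550·432.9 = 240.3 mol/h and L = F − V = 192.6 mol/h.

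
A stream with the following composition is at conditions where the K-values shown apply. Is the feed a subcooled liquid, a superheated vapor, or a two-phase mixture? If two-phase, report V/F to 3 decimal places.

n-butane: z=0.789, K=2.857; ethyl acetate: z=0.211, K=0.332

ΣzᵢKᵢ = 2.324; Σzᵢ/Kᵢ = 0.912.
Since Σzᵢ/Kᵢ < 1 the mixture is above its dew point — single vapor phase.

superheated vapor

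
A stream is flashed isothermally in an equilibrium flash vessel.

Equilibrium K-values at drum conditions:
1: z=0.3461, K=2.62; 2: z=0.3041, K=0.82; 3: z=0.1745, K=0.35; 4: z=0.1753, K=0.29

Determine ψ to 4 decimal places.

Rachford–Rice: g(ψ) = Σ zᵢ(Kᵢ−1)/(1+ψ(Kᵢ−1)) = 0.
g(0) = ΣzᵢKᵢ − 1 = 0.2681 and g(1) = 1 − Σzᵢ/Kᵢ = -0.6060, so a root lies in (0, 1).
Newton–Raphson from ψ = 0.5:
  ψ = 0.5000: g = -0.11139, g' = -0.6634 → ψ = 0.3321
  ψ = 0.3321: g = -0.00118, g' = -0.6664 → ψ = 0.3303
Converged at ψ = 0.3303.

ψ = 0.3303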